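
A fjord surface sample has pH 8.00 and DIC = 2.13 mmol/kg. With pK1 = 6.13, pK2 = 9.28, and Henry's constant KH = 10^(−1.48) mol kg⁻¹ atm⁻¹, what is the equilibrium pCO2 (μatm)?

pCO2 = 814 μatm

α₀ = 1 / (1 + K1/[H⁺] + K1K2/[H⁺]²) = 1 / (1 + 10^+1.87 + 10^+0.59)
   = 1 / (1 + 74.131 + 3.8905) = 1/79.021 = 0.01265
[CO2*] = α₀ × DIC = 0.01265 × 2.13 = 0.02695 mmol/kg
pCO2 = [CO2*]/KH = 2.695×10^-5 / 3.311×10^-2 = 814 μatm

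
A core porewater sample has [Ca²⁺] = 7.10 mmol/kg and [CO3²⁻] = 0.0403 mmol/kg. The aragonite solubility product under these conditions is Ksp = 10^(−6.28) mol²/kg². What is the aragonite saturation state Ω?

Ω = 0.545

Ksp = 10^(−6.28) = 5.248×10^-7
Ω = [Ca²⁺][CO3²⁻]/Ksp = (7.10×10^-3)(0.0403×10^-3) / 5.248×10^-7 = 0.545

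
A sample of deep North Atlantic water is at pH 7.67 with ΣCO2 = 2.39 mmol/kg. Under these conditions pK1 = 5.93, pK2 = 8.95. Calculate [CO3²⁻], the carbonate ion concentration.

[CO3²⁻] = 0.117 mmol/kg

α₂ = 1 / (1 + [H⁺]/K2 + [H⁺]²/(K1K2)) = 1 / (1 + 10^+1.28 + 10^-0.46)
   = 1 / (1 + 19.055 + 0.34674) = 1/20.401 = 0.04902
[CO3²⁻] = α₂ × DIC = 0.04902 × 2.39 = 0.117 mmol/kg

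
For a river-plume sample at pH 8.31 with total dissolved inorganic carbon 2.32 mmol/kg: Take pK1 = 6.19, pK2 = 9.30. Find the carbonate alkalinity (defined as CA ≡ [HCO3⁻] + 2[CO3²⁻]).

CA = [HCO3⁻] + 2[CO3²⁻] = (α₁ + 2α₂)·DIC
At pH 8.31: [H⁺]/K1 = 10^-2.12 = 0.0075858, K2/[H⁺] = 10^-0.99 = 0.10233
α₁ = 1/(1 + 0.0075858 + 0.10233) = 1/1.1099 = 0.9010; α₂ = α₁·K2/[H⁺] = 0.09220
α₁ + 2α₂ = 1.0854
CA = 1.0854 × 2.32 = 2.52 mmol/kg

CA = 2.52 mmol/kg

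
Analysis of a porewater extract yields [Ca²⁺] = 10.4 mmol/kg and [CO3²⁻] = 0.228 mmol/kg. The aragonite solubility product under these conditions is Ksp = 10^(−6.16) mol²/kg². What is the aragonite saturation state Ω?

Ksp = 10^(−6.16) = 6.918×10^-7
Ω = [Ca²⁺][CO3²⁻]/Ksp = (10.4×10^-3)(0.228×10^-3) / 6.918×10^-7 = 3.43

Ω = 3.43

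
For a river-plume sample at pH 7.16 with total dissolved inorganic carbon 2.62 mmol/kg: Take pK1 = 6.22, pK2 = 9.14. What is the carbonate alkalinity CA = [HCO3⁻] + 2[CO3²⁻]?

CA = 2.38 mmol/kg

CA = [HCO3⁻] + 2[CO3²⁻] = (α₁ + 2α₂)·DIC
At pH 7.16: [H⁺]/K1 = 10^-0.94 = 0.11482, K2/[H⁺] = 10^-1.98 = 0.010471
α₁ = 1/(1 + 0.11482 + 0.010471) = 1/1.1253 = 0.8887; α₂ = α₁·K2/[H⁺] = 0.009305
α₁ + 2α₂ = 0.9073
CA = 0.9073 × 2.62 = 2.38 mmol/kg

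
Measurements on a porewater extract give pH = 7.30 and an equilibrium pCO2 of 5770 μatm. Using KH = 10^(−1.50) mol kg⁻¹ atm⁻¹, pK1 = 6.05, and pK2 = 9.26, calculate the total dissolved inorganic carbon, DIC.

[CO2*] = KH · pCO2 = 10^(−1.50) × 5770×10^-6 = 1.825×10^-4 mol/kg
α₀ = 1/(1 + K1/[H⁺] + K1K2/[H⁺]²) = 1/(1 + 10^+1.25 + 10^-0.71) = 0.05269
DIC = [CO2*]/α₀ = 1.825×10^-4 / 0.05269 = 3.46 mmol/kg

DIC = 3.46 mmol/kg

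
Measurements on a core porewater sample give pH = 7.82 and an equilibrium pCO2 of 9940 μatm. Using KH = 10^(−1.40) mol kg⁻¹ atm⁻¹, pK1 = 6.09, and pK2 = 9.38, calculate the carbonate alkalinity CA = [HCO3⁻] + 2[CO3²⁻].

CA = 22.4 mmol/kg

[CO2*] = KH · pCO2 = 10^(−1.40) × 9940×10^-6 = 3.957×10^-4 mol/kg
α₀ = 1/(1 + K1/[H⁺] + K1K2/[H⁺]²) = 1/(1 + 10^+1.73 + 10^+0.17) = 0.01780
DIC = [CO2*]/α₀ = 3.957×10^-4 / 0.01780 = 22.23 mmol/kg
CA = (α₁ + 2α₂)·DIC = (0.9559 + 2×0.02633) × 22.23 = 22.4 mmol/kg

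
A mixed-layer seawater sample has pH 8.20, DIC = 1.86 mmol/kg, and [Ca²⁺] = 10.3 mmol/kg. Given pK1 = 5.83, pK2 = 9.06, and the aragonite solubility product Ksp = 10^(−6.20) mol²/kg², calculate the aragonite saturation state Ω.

α₂ = 1 / (1 + [H⁺]/K2 + [H⁺]²/(K1K2)) = 1 / (1 + 10^+0.86 + 10^-1.51)
   = 1 / (1 + 7.2444 + 0.030903) = 1/8.2753 = 0.1208
[CO3²⁻] = α₂ × DIC = 0.1208 × 1.86 = 0.2248 mmol/kg
Ksp = 10^(−6.20) = 6.310×10^-7
Ω = [Ca²⁺][CO3²⁻]/Ksp = (10.3×10^-3)(2.248×10^-4) / 6.310×10^-7 = 3.67

Ω = 3.67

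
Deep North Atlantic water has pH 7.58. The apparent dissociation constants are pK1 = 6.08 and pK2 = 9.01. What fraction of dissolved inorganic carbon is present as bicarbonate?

α₁ = 0.936

α₁ = 1 / (1 + [H⁺]/K1 + K2/[H⁺]) = 1 / (1 + 10^-1.50 + 10^-1.43)
   = 1 / (1 + 0.031623 + 0.037154) = 1/1.0688 = 0.9356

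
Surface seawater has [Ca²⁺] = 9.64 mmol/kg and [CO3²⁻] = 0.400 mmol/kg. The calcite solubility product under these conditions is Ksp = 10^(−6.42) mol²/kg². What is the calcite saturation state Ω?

Ksp = 10^(−6.42) = 3.802×10^-7
Ω = [Ca²⁺][CO3²⁻]/Ksp = (9.64×10^-3)(0.400×10^-3) / 3.802×10^-7 = 10.1

Ω = 10.1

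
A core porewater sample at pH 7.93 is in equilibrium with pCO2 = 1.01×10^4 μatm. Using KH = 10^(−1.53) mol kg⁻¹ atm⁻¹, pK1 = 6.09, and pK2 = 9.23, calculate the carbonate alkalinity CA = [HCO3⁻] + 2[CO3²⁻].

CA = 22.7 mmol/kg

[CO2*] = KH · pCO2 = 10^(−1.53) × 1.01×10^4×10^-6 = 2.981×10^-4 mol/kg
α₀ = 1/(1 + K1/[H⁺] + K1K2/[H⁺]²) = 1/(1 + 10^+1.84 + 10^+0.54) = 0.01358
DIC = [CO2*]/α₀ = 2.981×10^-4 / 0.01358 = 21.95 mmol/kg
CA = (α₁ + 2α₂)·DIC = (0.9393 + 2×0.04708) × 21.95 = 22.7 mmol/kg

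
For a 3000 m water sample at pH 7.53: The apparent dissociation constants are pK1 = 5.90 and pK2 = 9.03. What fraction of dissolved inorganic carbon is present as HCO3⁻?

α₁ = 0.948

α₁ = 1 / (1 + [H⁺]/K1 + K2/[H⁺]) = 1 / (1 + 10^-1.63 + 10^-1.50)
   = 1 / (1 + 0.023442 + 0.031623) = 1/1.0551 = 0.9478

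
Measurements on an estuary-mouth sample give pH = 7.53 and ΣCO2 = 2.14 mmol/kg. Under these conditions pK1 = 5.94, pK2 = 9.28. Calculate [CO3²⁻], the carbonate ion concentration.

[CO3²⁻] = 0.0365 mmol/kg

α₂ = 1 / (1 + [H⁺]/K2 + [H⁺]²/(K1K2)) = 1 / (1 + 10^+1.75 + 10^+0.16)
   = 1 / (1 + 56.234 + 1.4454) = 1/58.680 = 0.01704
[CO3²⁻] = α₂ × DIC = 0.01704 × 2.14 = 0.0365 mmol/kg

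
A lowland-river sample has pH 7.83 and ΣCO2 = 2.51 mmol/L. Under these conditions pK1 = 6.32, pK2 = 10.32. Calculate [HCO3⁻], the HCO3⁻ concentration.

α₁ = 1 / (1 + [H⁺]/K1 + K2/[H⁺]) = 1 / (1 + 10^-1.51 + 10^-2.49)
   = 1 / (1 + 0.030903 + 0.0032359) = 1/1.0341 = 0.9670
[HCO3⁻] = α₁ × DIC = 0.9670 × 2.51 = 2.43 mmol/L

[HCO3⁻] = 2.43 mmol/L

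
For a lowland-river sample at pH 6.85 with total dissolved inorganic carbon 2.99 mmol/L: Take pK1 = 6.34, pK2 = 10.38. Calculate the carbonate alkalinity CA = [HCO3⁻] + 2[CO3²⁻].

CA = [HCO3⁻] + 2[CO3²⁻] = (α₁ + 2α₂)·DIC
At pH 6.85: [H⁺]/K1 = 10^-0.51 = 0.30903, K2/[H⁺] = 10^-3.53 = 0.00029512
α₁ = 1/(1 + 0.30903 + 0.00029512) = 1/1.3093 = 0.7638; α₂ = α₁·K2/[H⁺] = 0.0002254
α₁ + 2α₂ = 0.7642
CA = 0.7642 × 2.99 = 2.28 mmol/L

CA = 2.28 mmol/L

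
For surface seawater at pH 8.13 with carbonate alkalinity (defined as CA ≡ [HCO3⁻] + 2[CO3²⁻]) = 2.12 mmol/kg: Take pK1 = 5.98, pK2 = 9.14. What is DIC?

DIC = 1.96 mmol/kg

CA = [HCO3⁻] + 2[CO3²⁻] = (α₁ + 2α₂)·DIC
At pH 8.13: [H⁺]/K1 = 10^-2.15 = 0.0070795, K2/[H⁺] = 10^-1.01 = 0.097724
α₁ = 1/(1 + 0.0070795 + 0.097724) = 1/1.1048 = 0.9051; α₂ = α₁·K2/[H⁺] = 0.08845
α₁ + 2α₂ = 1.0820
DIC = CA / (α₁ + 2α₂) = 2.12 / 1.0820 = 1.96 mmol/kg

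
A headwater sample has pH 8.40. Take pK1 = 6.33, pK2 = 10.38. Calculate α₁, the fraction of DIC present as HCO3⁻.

α₁ = 1 / (1 + [H⁺]/K1 + K2/[H⁺]) = 1 / (1 + 10^-2.07 + 10^-1.98)
   = 1 / (1 + 0.0085114 + 0.010471) = 1/1.0190 = 0.9814

α₁ = 0.981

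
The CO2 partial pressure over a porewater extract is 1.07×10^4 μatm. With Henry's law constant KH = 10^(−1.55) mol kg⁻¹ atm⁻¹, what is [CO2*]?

[CO2*] = 302 μmol/kg

KH = 10^(−1.55) = 2.818×10^-2 mol kg⁻¹ atm⁻¹
[CO2*] = KH · pCO2 = 2.818×10^-2 × 1.07×10^4×10^-6 atm = 3.02×10^-4 mol/kg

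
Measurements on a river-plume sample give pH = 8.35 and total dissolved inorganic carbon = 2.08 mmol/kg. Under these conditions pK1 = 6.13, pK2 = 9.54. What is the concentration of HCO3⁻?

α₁ = 1 / (1 + [H⁺]/K1 + K2/[H⁺]) = 1 / (1 + 10^-2.22 + 10^-1.19)
   = 1 / (1 + 0.0060256 + 0.064565) = 1/1.0706 = 0.9341
[HCO3⁻] = α₁ × DIC = 0.9341 × 2.08 = 1.94 mmol/kg

[HCO3⁻] = 1.94 mmol/kg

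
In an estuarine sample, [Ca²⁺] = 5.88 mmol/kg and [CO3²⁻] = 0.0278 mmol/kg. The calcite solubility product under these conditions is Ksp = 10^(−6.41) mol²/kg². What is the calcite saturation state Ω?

Ω = 0.420

Ksp = 10^(−6.41) = 3.890×10^-7
Ω = [Ca²⁺][CO3²⁻]/Ksp = (5.88×10^-3)(0.0278×10^-3) / 3.890×10^-7 = 0.420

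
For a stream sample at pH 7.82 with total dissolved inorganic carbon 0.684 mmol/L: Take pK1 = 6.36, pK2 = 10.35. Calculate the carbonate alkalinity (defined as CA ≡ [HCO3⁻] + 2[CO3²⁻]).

CA = [HCO3⁻] + 2[CO3²⁻] = (α₁ + 2α₂)·DIC
At pH 7.82: [H⁺]/K1 = 10^-1.46 = 0.034674, K2/[H⁺] = 10^-2.53 = 0.0029512
α₁ = 1/(1 + 0.034674 + 0.0029512) = 1/1.0376 = 0.9637; α₂ = α₁·K2/[H⁺] = 0.002844
α₁ + 2α₂ = 0.9694
CA = 0.9694 × 0.684 = 0.663 mmol/L

CA = 0.663 mmol/L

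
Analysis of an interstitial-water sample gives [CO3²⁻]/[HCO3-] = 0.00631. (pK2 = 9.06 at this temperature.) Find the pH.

From K2 = [H⁺][CO3²⁻]/[HCO3-]:  pH = pK2 + log₁₀([CO3²⁻]/[HCO3-])
log₁₀(0.00631) = -2.200
pH = 9.06 + (-2.200) = 6.86

pH = 6.86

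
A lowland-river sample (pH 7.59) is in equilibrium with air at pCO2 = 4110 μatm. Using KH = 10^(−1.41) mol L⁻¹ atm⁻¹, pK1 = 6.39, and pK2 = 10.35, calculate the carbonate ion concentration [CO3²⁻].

[CO3²⁻] = 4.40 μmol/L

[CO2*] = KH · pCO2 = 10^(−1.41) × 4110×10^-6 = 1.599×10^-4 mol/L
α₀ = 1/(1 + K1/[H⁺] + K1K2/[H⁺]²) = 1/(1 + 10^+1.20 + 10^-1.56) = 0.05925
DIC = [CO2*]/α₀ = 1.599×10^-4 / 0.05925 = 2.699 mmol/L
[CO3²⁻] = α₂·DIC; α₂ = 0.001632, so [CO3²⁻] = 0.001632 × 2.699 = 0.00440 mmol/L = 4.40 μmol/L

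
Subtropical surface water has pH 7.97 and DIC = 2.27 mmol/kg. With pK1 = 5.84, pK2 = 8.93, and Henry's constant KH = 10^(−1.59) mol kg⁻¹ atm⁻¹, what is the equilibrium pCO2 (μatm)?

pCO2 = 586 μatm

α₀ = 1 / (1 + K1/[H⁺] + K1K2/[H⁺]²) = 1 / (1 + 10^+2.13 + 10^+1.17)
   = 1 / (1 + 134.90 + 14.791) = 1/150.69 = 0.006636
[CO2*] = α₀ × DIC = 0.006636 × 2.27 = 0.01506 mmol/kg = 15.06 μmol/kg
pCO2 = [CO2*]/KH = 1.506×10^-5 / 2.570×10^-2 = 586 μatm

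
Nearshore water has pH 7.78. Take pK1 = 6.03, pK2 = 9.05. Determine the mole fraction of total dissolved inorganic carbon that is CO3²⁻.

α₂ = 0.0501

α₂ = 1 / (1 + [H⁺]/K2 + [H⁺]²/(K1K2)) = 1 / (1 + 10^+1.27 + 10^-0.48)
   = 1 / (1 + 18.621 + 0.33113) = 1/19.952 = 0.05012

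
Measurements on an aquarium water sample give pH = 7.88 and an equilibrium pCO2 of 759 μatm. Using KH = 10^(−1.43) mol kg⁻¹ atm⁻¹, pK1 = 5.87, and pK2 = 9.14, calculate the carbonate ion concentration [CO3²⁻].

[CO3²⁻] = 0.159 mmol/kg

[CO2*] = KH · pCO2 = 10^(−1.43) × 759×10^-6 = 2.820×10^-5 mol/kg
α₀ = 1/(1 + K1/[H⁺] + K1K2/[H⁺]²) = 1/(1 + 10^+2.01 + 10^+0.75) = 0.009178
DIC = [CO2*]/α₀ = 2.820×10^-5 / 0.009178 = 3.072 mmol/kg
[CO3²⁻] = α₂·DIC; α₂ = 0.05161, so [CO3²⁻] = 0.05161 × 3.072 = 0.159 mmol/kg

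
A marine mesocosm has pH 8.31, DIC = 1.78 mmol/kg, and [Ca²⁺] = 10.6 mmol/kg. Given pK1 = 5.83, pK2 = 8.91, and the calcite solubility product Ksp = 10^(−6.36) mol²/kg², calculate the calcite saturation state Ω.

α₂ = 1 / (1 + [H⁺]/K2 + [H⁺]²/(K1K2)) = 1 / (1 + 10^+0.60 + 10^-1.88)
   = 1 / (1 + 3.9811 + 0.013183) = 1/4.9943 = 0.2002
[CO3²⁻] = α₂ × DIC = 0.2002 × 1.78 = 0.3564 mmol/kg
Ksp = 10^(−6.36) = 4.365×10^-7
Ω = [Ca²⁺][CO3²⁻]/Ksp = (10.6×10^-3)(3.564×10^-4) / 4.365×10^-7 = 8.65

Ω = 8.65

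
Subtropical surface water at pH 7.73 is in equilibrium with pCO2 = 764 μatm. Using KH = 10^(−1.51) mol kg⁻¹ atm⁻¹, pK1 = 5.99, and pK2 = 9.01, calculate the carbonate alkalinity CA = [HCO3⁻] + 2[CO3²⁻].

CA = 1.43 mmol/kg

[CO2*] = KH · pCO2 = 10^(−1.51) × 764×10^-6 = 2.361×10^-5 mol/kg
α₀ = 1/(1 + K1/[H⁺] + K1K2/[H⁺]²) = 1/(1 + 10^+1.74 + 10^+0.46) = 0.01700
DIC = [CO2*]/α₀ = 2.361×10^-5 / 0.01700 = 1.389 mmol/kg
CA = (α₁ + 2α₂)·DIC = (0.9340 + 2×0.04902) × 1.389 = 1.43 mmol/kg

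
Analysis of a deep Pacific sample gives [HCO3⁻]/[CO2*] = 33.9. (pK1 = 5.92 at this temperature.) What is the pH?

pH = 7.45

From K1 = [H⁺][HCO3⁻]/[CO2*]:  pH = pK1 + log₁₀([HCO3⁻]/[CO2*])
log₁₀(33.9) = +1.530
pH = 5.92 + (+1.530) = 7.45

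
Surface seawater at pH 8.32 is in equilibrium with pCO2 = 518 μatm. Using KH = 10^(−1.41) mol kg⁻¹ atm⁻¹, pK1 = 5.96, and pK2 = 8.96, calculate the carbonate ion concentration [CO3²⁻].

[CO2*] = KH · pCO2 = 10^(−1.41) × 518×10^-6 = 2.015×10^-5 mol/kg
α₀ = 1/(1 + K1/[H⁺] + K1K2/[H⁺]²) = 1/(1 + 10^+2.36 + 10^+1.72) = 0.003539
DIC = [CO2*]/α₀ = 2.015×10^-5 / 0.003539 = 5.694 mmol/kg
[CO3²⁻] = α₂·DIC; α₂ = 0.1857, so [CO3²⁻] = 0.1857 × 5.694 = 1.06 mmol/kg

[CO3²⁻] = 1.06 mmol/kg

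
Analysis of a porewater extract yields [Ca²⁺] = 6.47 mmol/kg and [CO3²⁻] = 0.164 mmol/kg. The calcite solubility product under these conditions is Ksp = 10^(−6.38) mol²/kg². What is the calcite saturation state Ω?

Ω = 2.55

Ksp = 10^(−6.38) = 4.169×10^-7
Ω = [Ca²⁺][CO3²⁻]/Ksp = (6.47×10^-3)(0.164×10^-3) / 4.169×10^-7 = 2.55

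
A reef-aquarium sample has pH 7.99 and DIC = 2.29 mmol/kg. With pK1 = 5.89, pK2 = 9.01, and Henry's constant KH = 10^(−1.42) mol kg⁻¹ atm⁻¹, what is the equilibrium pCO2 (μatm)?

pCO2 = 434 μatm

α₀ = 1 / (1 + K1/[H⁺] + K1K2/[H⁺]²) = 1 / (1 + 10^+2.10 + 10^+1.08)
   = 1 / (1 + 125.89 + 12.023) = 1/138.92 = 0.007199
[CO2*] = α₀ × DIC = 0.007199 × 2.29 = 0.01648 mmol/kg = 16.48 μmol/kg
pCO2 = [CO2*]/KH = 1.648×10^-5 / 3.802×10^-2 = 434 μatm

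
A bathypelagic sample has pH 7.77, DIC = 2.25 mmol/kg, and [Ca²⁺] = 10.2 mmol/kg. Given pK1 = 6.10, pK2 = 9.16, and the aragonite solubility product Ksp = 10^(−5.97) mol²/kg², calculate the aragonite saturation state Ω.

Ω = 0.822

α₂ = 1 / (1 + [H⁺]/K2 + [H⁺]²/(K1K2)) = 1 / (1 + 10^+1.39 + 10^-0.28)
   = 1 / (1 + 24.547 + 0.52481) = 1/26.072 = 0.03836
[CO3²⁻] = α₂ × DIC = 0.03836 × 2.25 = 0.08630 mmol/kg
Ksp = 10^(−5.97) = 1.072×10^-6
Ω = [Ca²⁺][CO3²⁻]/Ksp = (10.2×10^-3)(8.630×10^-5) / 1.072×10^-6 = 0.822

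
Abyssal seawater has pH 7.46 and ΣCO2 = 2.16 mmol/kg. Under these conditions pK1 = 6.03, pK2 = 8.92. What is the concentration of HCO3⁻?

α₁ = 1 / (1 + [H⁺]/K1 + K2/[H⁺]) = 1 / (1 + 10^-1.43 + 10^-1.46)
   = 1 / (1 + 0.037154 + 0.034674) = 1/1.0718 = 0.9330
[HCO3⁻] = α₁ × DIC = 0.9330 × 2.16 = 2.02 mmol/kg

[HCO3⁻] = 2.02 mmol/kg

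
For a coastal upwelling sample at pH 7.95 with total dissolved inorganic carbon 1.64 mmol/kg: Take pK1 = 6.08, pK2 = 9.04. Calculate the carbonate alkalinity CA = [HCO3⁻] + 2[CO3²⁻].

CA = 1.74 mmol/kg

CA = [HCO3⁻] + 2[CO3²⁻] = (α₁ + 2α₂)·DIC
At pH 7.95: [H⁺]/K1 = 10^-1.87 = 0.013490, K2/[H⁺] = 10^-1.09 = 0.081283
α₁ = 1/(1 + 0.013490 + 0.081283) = 1/1.0948 = 0.9134; α₂ = α₁·K2/[H⁺] = 0.07425
α₁ + 2α₂ = 1.0619
CA = 1.0619 × 1.64 = 1.74 mmol/kg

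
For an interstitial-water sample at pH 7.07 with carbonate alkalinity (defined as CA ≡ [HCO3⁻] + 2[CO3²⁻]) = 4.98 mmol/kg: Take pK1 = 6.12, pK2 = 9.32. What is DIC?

CA = [HCO3⁻] + 2[CO3²⁻] = (α₁ + 2α₂)·DIC
At pH 7.07: [H⁺]/K1 = 10^-0.95 = 0.11220, K2/[H⁺] = 10^-2.25 = 0.0056234
α₁ = 1/(1 + 0.11220 + 0.0056234) = 1/1.1178 = 0.8946; α₂ = α₁·K2/[H⁺] = 0.005031
α₁ + 2α₂ = 0.9047
DIC = CA / (α₁ + 2α₂) = 4.98 / 0.9047 = 5.50 mmol/kg

DIC = 5.50 mmol/kg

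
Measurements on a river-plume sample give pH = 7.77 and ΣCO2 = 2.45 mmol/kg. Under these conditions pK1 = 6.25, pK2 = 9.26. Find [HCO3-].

α₁ = 1 / (1 + [H⁺]/K1 + K2/[H⁺]) = 1 / (1 + 10^-1.52 + 10^-1.49)
   = 1 / (1 + 0.030200 + 0.032359) = 1/1.0626 = 0.9411
[HCO3⁻] = α₁ × DIC = 0.9411 × 2.45 = 2.31 mmol/kg

[HCO3⁻] = 2.31 mmol/kg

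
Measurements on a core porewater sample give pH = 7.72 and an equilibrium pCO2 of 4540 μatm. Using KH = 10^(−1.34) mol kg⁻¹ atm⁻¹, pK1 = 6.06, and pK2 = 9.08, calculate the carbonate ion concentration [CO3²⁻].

[CO3²⁻] = 0.414 mmol/kg

[CO2*] = KH · pCO2 = 10^(−1.34) × 4540×10^-6 = 2.075×10^-4 mol/kg
α₀ = 1/(1 + K1/[H⁺] + K1K2/[H⁺]²) = 1/(1 + 10^+1.66 + 10^+0.30) = 0.02053
DIC = [CO2*]/α₀ = 2.075×10^-4 / 0.02053 = 10.11 mmol/kg
[CO3²⁻] = α₂·DIC; α₂ = 0.04097, so [CO3²⁻] = 0.04097 × 10.11 = 0.414 mmol/kg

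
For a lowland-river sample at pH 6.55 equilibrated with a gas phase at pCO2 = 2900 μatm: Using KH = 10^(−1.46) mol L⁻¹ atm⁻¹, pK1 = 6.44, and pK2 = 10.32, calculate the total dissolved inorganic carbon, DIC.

DIC = 0.230 mmol/L

[CO2*] = KH · pCO2 = 10^(−1.46) × 2900×10^-6 = 1.006×10^-4 mol/L
α₀ = 1/(1 + K1/[H⁺] + K1K2/[H⁺]²) = 1/(1 + 10^+0.11 + 10^-3.66) = 0.4370
DIC = [CO2*]/α₀ = 1.006×10^-4 / 0.4370 = 0.230 mmol/L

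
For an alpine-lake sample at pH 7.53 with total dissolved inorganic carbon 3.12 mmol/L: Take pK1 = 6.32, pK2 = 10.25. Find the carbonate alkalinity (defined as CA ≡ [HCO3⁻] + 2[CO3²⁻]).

CA = 2.94 mmol/L

CA = [HCO3⁻] + 2[CO3²⁻] = (α₁ + 2α₂)·DIC
At pH 7.53: [H⁺]/K1 = 10^-1.21 = 0.061660, K2/[H⁺] = 10^-2.72 = 0.0019055
α₁ = 1/(1 + 0.061660 + 0.0019055) = 1/1.0636 = 0.9402; α₂ = α₁·K2/[H⁺] = 0.001792
α₁ + 2α₂ = 0.9438
CA = 0.9438 × 3.12 = 2.94 mmol/L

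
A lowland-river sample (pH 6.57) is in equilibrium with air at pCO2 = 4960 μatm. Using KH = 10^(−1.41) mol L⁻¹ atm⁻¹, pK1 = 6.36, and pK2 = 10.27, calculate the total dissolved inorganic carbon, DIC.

DIC = 0.506 mmol/L

[CO2*] = KH · pCO2 = 10^(−1.41) × 4960×10^-6 = 1.930×10^-4 mol/L
α₀ = 1/(1 + K1/[H⁺] + K1K2/[H⁺]²) = 1/(1 + 10^+0.21 + 10^-3.49) = 0.3814
DIC = [CO2*]/α₀ = 1.930×10^-4 / 0.3814 = 0.506 mmol/L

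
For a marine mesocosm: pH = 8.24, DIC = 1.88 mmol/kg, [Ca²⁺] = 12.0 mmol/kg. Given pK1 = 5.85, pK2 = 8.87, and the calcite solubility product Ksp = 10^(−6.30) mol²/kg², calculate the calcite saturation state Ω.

α₂ = 1 / (1 + [H⁺]/K2 + [H⁺]²/(K1K2)) = 1 / (1 + 10^+0.63 + 10^-1.76)
   = 1 / (1 + 4.2658 + 0.017378) = 1/5.2832 = 0.1893
[CO3²⁻] = α₂ × DIC = 0.1893 × 1.88 = 0.3558 mmol/kg
Ksp = 10^(−6.30) = 5.012×10^-7
Ω = [Ca²⁺][CO3²⁻]/Ksp = (12.0×10^-3)(3.558×10^-4) / 5.012×10^-7 = 8.52

Ω = 8.52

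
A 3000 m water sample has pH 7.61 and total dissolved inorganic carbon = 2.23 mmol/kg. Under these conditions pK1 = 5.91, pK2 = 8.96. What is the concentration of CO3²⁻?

α₂ = 1 / (1 + [H⁺]/K2 + [H⁺]²/(K1K2)) = 1 / (1 + 10^+1.35 + 10^-0.35)
   = 1 / (1 + 22.387 + 0.44668) = 1/23.834 = 0.04196
[CO3²⁻] = α₂ × DIC = 0.04196 × 2.23 = 0.0936 mmol/kg

[CO3²⁻] = 0.0936 mmol/kg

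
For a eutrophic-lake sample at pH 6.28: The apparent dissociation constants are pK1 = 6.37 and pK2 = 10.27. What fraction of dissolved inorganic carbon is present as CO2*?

α₀ = 1 / (1 + K1/[H⁺] + K1K2/[H⁺]²) = 1 / (1 + 10^-0.09 + 10^-4.08)
   = 1 / (1 + 0.81283 + 8.3176×10^-5) = 1/1.8129 = 0.5516

α₀ = 0.552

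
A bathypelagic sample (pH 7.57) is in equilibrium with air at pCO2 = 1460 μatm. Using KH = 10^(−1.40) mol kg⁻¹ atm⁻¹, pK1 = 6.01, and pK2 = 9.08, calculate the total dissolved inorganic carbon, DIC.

[CO2*] = KH · pCO2 = 10^(−1.40) × 1460×10^-6 = 5.812×10^-5 mol/kg
α₀ = 1/(1 + K1/[H⁺] + K1K2/[H⁺]²) = 1/(1 + 10^+1.56 + 10^+0.05) = 0.02602
DIC = [CO2*]/α₀ = 5.812×10^-5 / 0.02602 = 2.23 mmol/kg

DIC = 2.23 mmol/kg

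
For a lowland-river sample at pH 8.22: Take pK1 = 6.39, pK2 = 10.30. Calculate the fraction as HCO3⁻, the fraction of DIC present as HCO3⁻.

α₁ = 1 / (1 + [H⁺]/K1 + K2/[H⁺]) = 1 / (1 + 10^-1.83 + 10^-2.08)
   = 1 / (1 + 0.014791 + 0.0083176) = 1/1.0231 = 0.9774

α₁ = 0.977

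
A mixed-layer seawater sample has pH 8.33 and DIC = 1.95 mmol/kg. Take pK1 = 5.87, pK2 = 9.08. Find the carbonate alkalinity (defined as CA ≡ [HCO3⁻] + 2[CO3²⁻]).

CA = [HCO3⁻] + 2[CO3²⁻] = (α₁ + 2α₂)·DIC
At pH 8.33: [H⁺]/K1 = 10^-2.46 = 0.0034674, K2/[H⁺] = 10^-0.75 = 0.17783
α₁ = 1/(1 + 0.0034674 + 0.17783) = 1/1.1813 = 0.8465; α₂ = α₁·K2/[H⁺] = 0.1505
α₁ + 2α₂ = 1.1476
CA = 1.1476 × 1.95 = 2.24 mmol/kg

CA = 2.24 mmol/kg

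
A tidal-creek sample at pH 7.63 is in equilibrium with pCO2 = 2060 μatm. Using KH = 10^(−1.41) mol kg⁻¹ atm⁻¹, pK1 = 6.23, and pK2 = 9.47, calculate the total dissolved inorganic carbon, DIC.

DIC = 2.12 mmol/kg

[CO2*] = KH · pCO2 = 10^(−1.41) × 2060×10^-6 = 8.014×10^-5 mol/kg
α₀ = 1/(1 + K1/[H⁺] + K1K2/[H⁺]²) = 1/(1 + 10^+1.40 + 10^-0.44) = 0.03776
DIC = [CO2*]/α₀ = 8.014×10^-5 / 0.03776 = 2.12 mmol/kg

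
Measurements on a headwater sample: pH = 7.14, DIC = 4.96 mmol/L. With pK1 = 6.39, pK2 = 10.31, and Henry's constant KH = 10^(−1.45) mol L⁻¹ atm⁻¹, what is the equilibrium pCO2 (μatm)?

pCO2 = 2.11×10^4 μatm

α₀ = 1 / (1 + K1/[H⁺] + K1K2/[H⁺]²) = 1 / (1 + 10^+0.75 + 10^-2.42)
   = 1 / (1 + 5.6234 + 0.0038019) = 1/6.6272 = 0.1509
[CO2*] = α₀ × DIC = 0.1509 × 4.96 = 0.7484 mmol/L
pCO2 = [CO2*]/KH = 7.484×10^-4 / 3.548×10^-2 = 2.11×10^4 μatm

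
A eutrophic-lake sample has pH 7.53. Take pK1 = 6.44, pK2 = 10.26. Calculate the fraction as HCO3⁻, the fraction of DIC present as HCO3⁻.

α₁ = 0.923

α₁ = 1 / (1 + [H⁺]/K1 + K2/[H⁺]) = 1 / (1 + 10^-1.09 + 10^-2.73)
   = 1 / (1 + 0.081283 + 0.0018621) = 1/1.0831 = 0.9232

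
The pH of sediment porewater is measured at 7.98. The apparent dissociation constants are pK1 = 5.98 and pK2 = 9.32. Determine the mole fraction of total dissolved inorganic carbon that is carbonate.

α₂ = 0.0433

α₂ = 1 / (1 + [H⁺]/K2 + [H⁺]²/(K1K2)) = 1 / (1 + 10^+1.34 + 10^-0.66)
   = 1 / (1 + 21.878 + 0.21878) = 1/23.096 = 0.04330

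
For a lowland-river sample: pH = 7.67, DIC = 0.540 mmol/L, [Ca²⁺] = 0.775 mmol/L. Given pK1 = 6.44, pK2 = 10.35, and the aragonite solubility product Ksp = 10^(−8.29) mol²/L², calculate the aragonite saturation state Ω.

α₂ = 1 / (1 + [H⁺]/K2 + [H⁺]²/(K1K2)) = 1 / (1 + 10^+2.68 + 10^+1.45)
   = 1 / (1 + 478.63 + 28.184) = 1/507.81 = 0.001969
[CO3²⁻] = α₂ × DIC = 0.001969 × 0.540 = 0.001063 mmol/L = 1.063 μmol/L
Ksp = 10^(−8.29) = 5.129×10^-9
Ω = [Ca²⁺][CO3²⁻]/Ksp = (0.775×10^-3)(1.063×10^-6) / 5.129×10^-9 = 0.161

Ω = 0.161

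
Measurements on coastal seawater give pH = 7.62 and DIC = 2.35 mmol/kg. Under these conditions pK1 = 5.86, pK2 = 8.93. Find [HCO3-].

[HCO3⁻] = 2.20 mmol/kg

α₁ = 1 / (1 + [H⁺]/K1 + K2/[H⁺]) = 1 / (1 + 10^-1.76 + 10^-1.31)
   = 1 / (1 + 0.017378 + 0.048978) = 1/1.0664 = 0.9378
[HCO3⁻] = α₁ × DIC = 0.9378 × 2.35 = 2.20 mmol/kg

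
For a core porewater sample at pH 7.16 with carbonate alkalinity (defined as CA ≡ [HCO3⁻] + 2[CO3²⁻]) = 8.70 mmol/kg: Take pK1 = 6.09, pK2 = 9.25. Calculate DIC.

DIC = 9.36 mmol/kg

CA = [HCO3⁻] + 2[CO3²⁻] = (α₁ + 2α₂)·DIC
At pH 7.16: [H⁺]/K1 = 10^-1.07 = 0.085114, K2/[H⁺] = 10^-2.09 = 0.0081283
α₁ = 1/(1 + 0.085114 + 0.0081283) = 1/1.0932 = 0.9147; α₂ = α₁·K2/[H⁺] = 0.007435
α₁ + 2α₂ = 0.9296
DIC = CA / (α₁ + 2α₂) = 8.70 / 0.9296 = 9.36 mmol/kg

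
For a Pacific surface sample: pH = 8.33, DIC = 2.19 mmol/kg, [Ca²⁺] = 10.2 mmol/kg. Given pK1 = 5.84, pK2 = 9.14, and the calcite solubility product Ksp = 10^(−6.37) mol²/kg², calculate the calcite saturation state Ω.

α₂ = 1 / (1 + [H⁺]/K2 + [H⁺]²/(K1K2)) = 1 / (1 + 10^+0.81 + 10^-1.68)
   = 1 / (1 + 6.4565 + 0.020893) = 1/7.4774 = 0.1337
[CO3²⁻] = α₂ × DIC = 0.1337 × 2.19 = 0.2929 mmol/kg
Ksp = 10^(−6.37) = 4.266×10^-7
Ω = [Ca²⁺][CO3²⁻]/Ksp = (10.2×10^-3)(2.929×10^-4) / 4.266×10^-7 = 7.00

Ω = 7.00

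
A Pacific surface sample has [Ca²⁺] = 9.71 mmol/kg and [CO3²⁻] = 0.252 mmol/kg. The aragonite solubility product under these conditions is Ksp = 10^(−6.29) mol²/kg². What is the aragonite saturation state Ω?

Ksp = 10^(−6.29) = 5.129×10^-7
Ω = [Ca²⁺][CO3²⁻]/Ksp = (9.71×10^-3)(0.252×10^-3) / 5.129×10^-7 = 4.77

Ω = 4.77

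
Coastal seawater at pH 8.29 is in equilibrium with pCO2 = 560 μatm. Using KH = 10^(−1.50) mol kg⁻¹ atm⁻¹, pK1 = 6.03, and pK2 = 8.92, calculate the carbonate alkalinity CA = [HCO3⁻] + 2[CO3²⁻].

[CO2*] = KH · pCO2 = 10^(−1.50) × 560×10^-6 = 1.771×10^-5 mol/kg
α₀ = 1/(1 + K1/[H⁺] + K1K2/[H⁺]²) = 1/(1 + 10^+2.26 + 10^+1.63) = 0.004432
DIC = [CO2*]/α₀ = 1.771×10^-5 / 0.004432 = 3.996 mmol/kg
CA = (α₁ + 2α₂)·DIC = (0.8065 + 2×0.1891) × 3.996 = 4.73 mmol/kg

CA = 4.73 mmol/kg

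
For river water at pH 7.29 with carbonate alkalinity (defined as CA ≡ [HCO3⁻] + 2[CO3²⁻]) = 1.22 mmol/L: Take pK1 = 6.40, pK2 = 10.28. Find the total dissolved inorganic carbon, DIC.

DIC = 1.38 mmol/L

CA = [HCO3⁻] + 2[CO3²⁻] = (α₁ + 2α₂)·DIC
At pH 7.29: [H⁺]/K1 = 10^-0.89 = 0.12882, K2/[H⁺] = 10^-2.99 = 0.0010233
α₁ = 1/(1 + 0.12882 + 0.0010233) = 1/1.1298 = 0.8851; α₂ = α₁·K2/[H⁺] = 0.0009057
α₁ + 2α₂ = 0.8869
DIC = CA / (α₁ + 2α₂) = 1.22 / 0.8869 = 1.38 mmol/L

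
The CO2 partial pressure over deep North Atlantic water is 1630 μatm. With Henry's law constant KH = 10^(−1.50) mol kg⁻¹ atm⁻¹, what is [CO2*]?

KH = 10^(−1.50) = 3.162×10^-2 mol kg⁻¹ atm⁻¹
[CO2*] = KH · pCO2 = 3.162×10^-2 × 1630×10^-6 atm = 5.15×10^-5 mol/kg

[CO2*] = 51.5 μmol/kg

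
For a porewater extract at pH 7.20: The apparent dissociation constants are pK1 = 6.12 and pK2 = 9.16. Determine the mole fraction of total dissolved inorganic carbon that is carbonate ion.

α₂ = 0.0100

α₂ = 1 / (1 + [H⁺]/K2 + [H⁺]²/(K1K2)) = 1 / (1 + 10^+1.96 + 10^+0.88)
   = 1 / (1 + 91.201 + 7.5858) = 1/99.787 = 0.01002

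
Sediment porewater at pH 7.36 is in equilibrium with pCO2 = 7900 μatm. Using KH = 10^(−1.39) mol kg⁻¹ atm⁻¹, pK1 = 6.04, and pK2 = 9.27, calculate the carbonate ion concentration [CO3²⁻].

[CO3²⁻] = 0.0827 mmol/kg

[CO2*] = KH · pCO2 = 10^(−1.39) × 7900×10^-6 = 3.218×10^-4 mol/kg
α₀ = 1/(1 + K1/[H⁺] + K1K2/[H⁺]²) = 1/(1 + 10^+1.32 + 10^-0.59) = 0.04515
DIC = [CO2*]/α₀ = 3.218×10^-4 / 0.04515 = 7.129 mmol/kg
[CO3²⁻] = α₂·DIC; α₂ = 0.01160, so [CO3²⁻] = 0.01160 × 7.129 = 0.0827 mmol/kg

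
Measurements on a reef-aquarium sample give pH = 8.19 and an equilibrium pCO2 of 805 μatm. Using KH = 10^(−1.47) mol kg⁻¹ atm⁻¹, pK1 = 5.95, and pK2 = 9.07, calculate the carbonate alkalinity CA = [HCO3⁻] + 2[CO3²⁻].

CA = 5.99 mmol/kg

[CO2*] = KH · pCO2 = 10^(−1.47) × 805×10^-6 = 2.728×10^-5 mol/kg
α₀ = 1/(1 + K1/[H⁺] + K1K2/[H⁺]²) = 1/(1 + 10^+2.24 + 10^+1.36) = 0.005058
DIC = [CO2*]/α₀ = 2.728×10^-5 / 0.005058 = 5.392 mmol/kg
CA = (α₁ + 2α₂)·DIC = (0.8791 + 2×0.1159) × 5.392 = 5.99 mmol/kg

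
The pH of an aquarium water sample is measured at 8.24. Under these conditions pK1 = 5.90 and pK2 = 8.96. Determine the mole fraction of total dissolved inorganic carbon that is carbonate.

α₂ = 0.159

α₂ = 1 / (1 + [H⁺]/K2 + [H⁺]²/(K1K2)) = 1 / (1 + 10^+0.72 + 10^-1.62)
   = 1 / (1 + 5.2481 + 0.023988) = 1/6.2721 = 0.1594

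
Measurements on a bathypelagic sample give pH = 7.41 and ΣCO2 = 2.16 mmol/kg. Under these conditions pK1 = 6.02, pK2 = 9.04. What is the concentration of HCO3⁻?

α₁ = 1 / (1 + [H⁺]/K1 + K2/[H⁺]) = 1 / (1 + 10^-1.39 + 10^-1.63)
   = 1 / (1 + 0.040738 + 0.023442) = 1/1.0642 = 0.9397
[HCO3⁻] = α₁ × DIC = 0.9397 × 2.16 = 2.03 mmol/kg

[HCO3⁻] = 2.03 mmol/kg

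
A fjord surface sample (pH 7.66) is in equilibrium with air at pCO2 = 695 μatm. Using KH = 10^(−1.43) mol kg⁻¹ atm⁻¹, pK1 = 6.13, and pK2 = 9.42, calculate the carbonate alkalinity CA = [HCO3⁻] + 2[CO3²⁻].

CA = 0.905 mmol/kg

[CO2*] = KH · pCO2 = 10^(−1.43) × 695×10^-6 = 2.582×10^-5 mol/kg
α₀ = 1/(1 + K1/[H⁺] + K1K2/[H⁺]²) = 1/(1 + 10^+1.53 + 10^-0.23) = 0.02819
DIC = [CO2*]/α₀ = 2.582×10^-5 / 0.02819 = 0.9160 mmol/kg
CA = (α₁ + 2α₂)·DIC = (0.9552 + 2×0.01660) × 0.9160 = 0.905 mmol/kg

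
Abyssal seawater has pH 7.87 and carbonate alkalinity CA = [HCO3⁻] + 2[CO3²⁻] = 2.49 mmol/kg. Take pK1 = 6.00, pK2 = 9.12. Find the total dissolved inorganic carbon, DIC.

DIC = 2.39 mmol/kg

CA = [HCO3⁻] + 2[CO3²⁻] = (α₁ + 2α₂)·DIC
At pH 7.87: [H⁺]/K1 = 10^-1.87 = 0.013490, K2/[H⁺] = 10^-1.25 = 0.056234
α₁ = 1/(1 + 0.013490 + 0.056234) = 1/1.0697 = 0.9348; α₂ = α₁·K2/[H⁺] = 0.05257
α₁ + 2α₂ = 1.0400
DIC = CA / (α₁ + 2α₂) = 2.49 / 1.0400 = 2.39 mmol/kg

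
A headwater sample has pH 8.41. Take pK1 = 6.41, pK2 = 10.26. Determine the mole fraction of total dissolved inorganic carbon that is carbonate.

α₂ = 0.0138

α₂ = 1 / (1 + [H⁺]/K2 + [H⁺]²/(K1K2)) = 1 / (1 + 10^+1.85 + 10^-0.15)
   = 1 / (1 + 70.795 + 0.70795) = 1/72.503 = 0.01379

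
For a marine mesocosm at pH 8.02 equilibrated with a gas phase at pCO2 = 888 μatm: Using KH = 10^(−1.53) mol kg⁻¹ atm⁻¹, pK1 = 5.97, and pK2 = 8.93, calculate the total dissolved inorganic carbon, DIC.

[CO2*] = KH · pCO2 = 10^(−1.53) × 888×10^-6 = 2.621×10^-5 mol/kg
α₀ = 1/(1 + K1/[H⁺] + K1K2/[H⁺]²) = 1/(1 + 10^+2.05 + 10^+1.14) = 0.007874
DIC = [CO2*]/α₀ = 2.621×10^-5 / 0.007874 = 3.33 mmol/kg

DIC = 3.33 mmol/kg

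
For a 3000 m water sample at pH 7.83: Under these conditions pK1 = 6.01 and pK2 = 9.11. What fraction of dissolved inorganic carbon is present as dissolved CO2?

α₀ = 0.0142

α₀ = 1 / (1 + K1/[H⁺] + K1K2/[H⁺]²) = 1 / (1 + 10^+1.82 + 10^+0.54)
   = 1 / (1 + 66.069 + 3.4674) = 1/70.537 = 0.01418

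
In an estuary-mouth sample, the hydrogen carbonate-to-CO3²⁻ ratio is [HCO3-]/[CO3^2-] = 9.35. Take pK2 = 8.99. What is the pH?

From K2 = [H⁺][CO3^2-]/[HCO3-]:  pH = pK2 − log₁₀([HCO3-]/[CO3^2-])
log₁₀(9.35) = +0.971
pH = 8.99 − (+0.971) = 8.02

pH = 8.02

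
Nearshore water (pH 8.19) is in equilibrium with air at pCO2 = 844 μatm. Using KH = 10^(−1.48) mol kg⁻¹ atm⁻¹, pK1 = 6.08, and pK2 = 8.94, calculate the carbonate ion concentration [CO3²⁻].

[CO3²⁻] = 0.640 mmol/kg

[CO2*] = KH · pCO2 = 10^(−1.48) × 844×10^-6 = 2.795×10^-5 mol/kg
α₀ = 1/(1 + K1/[H⁺] + K1K2/[H⁺]²) = 1/(1 + 10^+2.11 + 10^+1.36) = 0.006547
DIC = [CO2*]/α₀ = 2.795×10^-5 / 0.006547 = 4.269 mmol/kg
[CO3²⁻] = α₂·DIC; α₂ = 0.1500, so [CO3²⁻] = 0.1500 × 4.269 = 0.640 mmol/kg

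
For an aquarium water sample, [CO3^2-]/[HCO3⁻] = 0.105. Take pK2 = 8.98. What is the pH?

From K2 = [H⁺][CO3^2-]/[HCO3⁻]:  pH = pK2 + log₁₀([CO3^2-]/[HCO3⁻])
log₁₀(0.105) = -0.979
pH = 8.98 + (-0.979) = 8.00

pH = 8.00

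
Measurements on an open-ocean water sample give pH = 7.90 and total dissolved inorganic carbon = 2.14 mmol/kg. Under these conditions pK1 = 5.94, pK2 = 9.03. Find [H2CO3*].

[CO2*] = 0.0216 mmol/kg

α₀ = 1 / (1 + K1/[H⁺] + K1K2/[H⁺]²) = 1 / (1 + 10^+1.96 + 10^+0.83)
   = 1 / (1 + 91.201 + 6.7608) = 1/98.962 = 0.01010
[CO2*] = α₀ × DIC = 0.01010 × 2.14 = 0.0216 mmol/kg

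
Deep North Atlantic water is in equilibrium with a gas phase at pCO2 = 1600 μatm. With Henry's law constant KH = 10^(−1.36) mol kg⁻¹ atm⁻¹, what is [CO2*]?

KH = 10^(−1.36) = 4.365×10^-2 mol kg⁻¹ atm⁻¹
[CO2*] = KH · pCO2 = 4.365×10^-2 × 1600×10^-6 atm = 6.98×10^-5 mol/kg

[CO2*] = 69.8 μmol/kg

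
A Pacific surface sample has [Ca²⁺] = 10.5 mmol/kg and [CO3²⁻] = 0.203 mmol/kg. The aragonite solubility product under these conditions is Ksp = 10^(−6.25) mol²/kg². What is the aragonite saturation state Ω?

Ω = 3.79

Ksp = 10^(−6.25) = 5.623×10^-7
Ω = [Ca²⁺][CO3²⁻]/Ksp = (10.5×10^-3)(0.203×10^-3) / 5.623×10^-7 = 3.79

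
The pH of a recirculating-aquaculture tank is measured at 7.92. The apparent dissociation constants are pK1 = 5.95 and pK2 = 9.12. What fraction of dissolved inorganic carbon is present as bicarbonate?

α₁ = 0.931

α₁ = 1 / (1 + [H⁺]/K1 + K2/[H⁺]) = 1 / (1 + 10^-1.97 + 10^-1.20)
   = 1 / (1 + 0.010715 + 0.063096) = 1/1.0738 = 0.9313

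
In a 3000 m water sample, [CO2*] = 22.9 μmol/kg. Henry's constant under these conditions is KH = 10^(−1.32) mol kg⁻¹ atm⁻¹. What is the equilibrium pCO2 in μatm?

pCO2 = 478 μatm

KH = 10^(−1.32) = 4.786×10^-2 mol kg⁻¹ atm⁻¹
pCO2 = [CO2*]/KH = 22.9×10^-6 / 4.786×10^-2 = 4.78×10^-4 atm = 478 μatm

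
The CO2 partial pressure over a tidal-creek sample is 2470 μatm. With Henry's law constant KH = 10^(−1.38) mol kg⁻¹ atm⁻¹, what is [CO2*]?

[CO2*] = 103 μmol/kg

KH = 10^(−1.38) = 4.169×10^-2 mol kg⁻¹ atm⁻¹
[CO2*] = KH · pCO2 = 4.169×10^-2 × 2470×10^-6 atm = 1.03×10^-4 mol/kg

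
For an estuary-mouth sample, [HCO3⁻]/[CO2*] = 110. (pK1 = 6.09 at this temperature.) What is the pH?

From K1 = [H⁺][HCO3⁻]/[CO2*]:  pH = pK1 + log₁₀([HCO3⁻]/[CO2*])
log₁₀(110) = +2.041
pH = 6.09 + (+2.041) = 8.13

pH = 8.13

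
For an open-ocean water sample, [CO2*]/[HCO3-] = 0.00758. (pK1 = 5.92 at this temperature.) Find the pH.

From K1 = [H⁺][HCO3-]/[CO2*]:  pH = pK1 − log₁₀([CO2*]/[HCO3-])
log₁₀(0.00758) = -2.120
pH = 5.92 − (-2.120) = 8.04

pH = 8.04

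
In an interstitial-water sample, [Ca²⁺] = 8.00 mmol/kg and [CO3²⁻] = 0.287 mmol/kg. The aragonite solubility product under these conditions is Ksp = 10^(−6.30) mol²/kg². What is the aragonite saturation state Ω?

Ksp = 10^(−6.30) = 5.012×10^-7
Ω = [Ca²⁺][CO3²⁻]/Ksp = (8.00×10^-3)(0.287×10^-3) / 5.012×10^-7 = 4.58

Ω = 4.58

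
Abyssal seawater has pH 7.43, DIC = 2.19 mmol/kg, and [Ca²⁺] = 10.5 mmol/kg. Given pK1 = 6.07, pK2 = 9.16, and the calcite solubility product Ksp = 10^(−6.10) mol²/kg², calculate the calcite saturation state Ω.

Ω = 0.507

α₂ = 1 / (1 + [H⁺]/K2 + [H⁺]²/(K1K2)) = 1 / (1 + 10^+1.73 + 10^+0.37)
   = 1 / (1 + 53.703 + 2.3442) = 1/57.047 = 0.01753
[CO3²⁻] = α₂ × DIC = 0.01753 × 2.19 = 0.03839 mmol/kg
Ksp = 10^(−6.10) = 7.943×10^-7
Ω = [Ca²⁺][CO3²⁻]/Ksp = (10.5×10^-3)(3.839×10^-5) / 7.943×10^-7 = 0.507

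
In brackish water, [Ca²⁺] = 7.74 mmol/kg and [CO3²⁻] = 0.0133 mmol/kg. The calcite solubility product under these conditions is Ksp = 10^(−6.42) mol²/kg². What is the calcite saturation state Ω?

Ω = 0.271

Ksp = 10^(−6.42) = 3.802×10^-7
Ω = [Ca²⁺][CO3²⁻]/Ksp = (7.74×10^-3)(0.0133×10^-3) / 3.802×10^-7 = 0.271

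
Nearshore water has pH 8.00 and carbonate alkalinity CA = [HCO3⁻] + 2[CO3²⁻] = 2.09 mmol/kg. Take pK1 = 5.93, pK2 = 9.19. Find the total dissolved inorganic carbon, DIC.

CA = [HCO3⁻] + 2[CO3²⁻] = (α₁ + 2α₂)·DIC
At pH 8.00: [H⁺]/K1 = 10^-2.07 = 0.0085114, K2/[H⁺] = 10^-1.19 = 0.064565
α₁ = 1/(1 + 0.0085114 + 0.064565) = 1/1.0731 = 0.9319; α₂ = α₁·K2/[H⁺] = 0.06017
α₁ + 2α₂ = 1.0522
DIC = CA / (α₁ + 2α₂) = 2.09 / 1.0522 = 1.99 mmol/kg

DIC = 1.99 mmol/kg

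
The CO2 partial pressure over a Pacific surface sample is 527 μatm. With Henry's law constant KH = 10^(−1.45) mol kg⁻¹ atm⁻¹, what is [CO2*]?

KH = 10^(−1.45) = 3.548×10^-2 mol kg⁻¹ atm⁻¹
[CO2*] = KH · pCO2 = 3.548×10^-2 × 527×10^-6 atm = 1.87×10^-5 mol/kg

[CO2*] = 18.7 μmol/kg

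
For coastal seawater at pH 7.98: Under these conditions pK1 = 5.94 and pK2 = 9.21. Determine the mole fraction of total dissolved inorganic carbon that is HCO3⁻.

α₁ = 1 / (1 + [H⁺]/K1 + K2/[H⁺]) = 1 / (1 + 10^-2.04 + 10^-1.23)
   = 1 / (1 + 0.0091201 + 0.058884) = 1/1.0680 = 0.9363

α₁ = 0.936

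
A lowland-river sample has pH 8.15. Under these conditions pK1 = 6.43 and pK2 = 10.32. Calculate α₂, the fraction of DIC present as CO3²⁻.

α₂ = 1 / (1 + [H⁺]/K2 + [H⁺]²/(K1K2)) = 1 / (1 + 10^+2.17 + 10^+0.45)
   = 1 / (1 + 147.91 + 2.8184) = 1/151.73 = 0.006591

α₂ = 0.00659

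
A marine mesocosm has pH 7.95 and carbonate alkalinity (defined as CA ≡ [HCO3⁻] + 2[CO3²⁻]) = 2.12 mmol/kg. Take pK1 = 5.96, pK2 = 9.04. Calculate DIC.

DIC = 1.99 mmol/kg

CA = [HCO3⁻] + 2[CO3²⁻] = (α₁ + 2α₂)·DIC
At pH 7.95: [H⁺]/K1 = 10^-1.99 = 0.010233, K2/[H⁺] = 10^-1.09 = 0.081283
α₁ = 1/(1 + 0.010233 + 0.081283) = 1/1.0915 = 0.9162; α₂ = α₁·K2/[H⁺] = 0.07447
α₁ + 2α₂ = 1.0651
DIC = CA / (α₁ + 2α₂) = 2.12 / 1.0651 = 1.99 mmol/kg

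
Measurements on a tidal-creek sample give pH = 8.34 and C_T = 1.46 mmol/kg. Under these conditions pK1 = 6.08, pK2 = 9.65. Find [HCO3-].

[HCO3⁻] = 1.38 mmol/kg

α₁ = 1 / (1 + [H⁺]/K1 + K2/[H⁺]) = 1 / (1 + 10^-2.26 + 10^-1.31)
   = 1 / (1 + 0.0054954 + 0.048978) = 1/1.0545 = 0.9483
[HCO3⁻] = α₁ × DIC = 0.9483 × 1.46 = 1.38 mmol/kg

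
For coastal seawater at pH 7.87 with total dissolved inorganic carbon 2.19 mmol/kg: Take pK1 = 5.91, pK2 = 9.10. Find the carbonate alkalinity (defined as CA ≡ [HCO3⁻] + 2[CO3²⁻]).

CA = 2.29 mmol/kg

CA = [HCO3⁻] + 2[CO3²⁻] = (α₁ + 2α₂)·DIC
At pH 7.87: [H⁺]/K1 = 10^-1.96 = 0.010965, K2/[H⁺] = 10^-1.23 = 0.058884
α₁ = 1/(1 + 0.010965 + 0.058884) = 1/1.0698 = 0.9347; α₂ = α₁·K2/[H⁺] = 0.05504
α₁ + 2α₂ = 1.0448
CA = 1.0448 × 2.19 = 2.29 mmol/kg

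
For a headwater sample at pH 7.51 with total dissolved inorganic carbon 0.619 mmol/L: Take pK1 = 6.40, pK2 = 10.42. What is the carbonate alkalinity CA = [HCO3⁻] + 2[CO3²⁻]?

CA = 0.575 mmol/L

CA = [HCO3⁻] + 2[CO3²⁻] = (α₁ + 2α₂)·DIC
At pH 7.51: [H⁺]/K1 = 10^-1.11 = 0.077625, K2/[H⁺] = 10^-2.91 = 0.0012303
α₁ = 1/(1 + 0.077625 + 0.0012303) = 1/1.0789 = 0.9269; α₂ = α₁·K2/[H⁺] = 0.001140
α₁ + 2α₂ = 0.9292
CA = 0.9292 × 0.619 = 0.575 mmol/L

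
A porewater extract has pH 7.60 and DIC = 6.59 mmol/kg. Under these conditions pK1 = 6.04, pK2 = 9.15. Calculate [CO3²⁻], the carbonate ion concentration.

α₂ = 1 / (1 + [H⁺]/K2 + [H⁺]²/(K1K2)) = 1 / (1 + 10^+1.55 + 10^-0.01)
   = 1 / (1 + 35.481 + 0.97724) = 1/37.459 = 0.02670
[CO3²⁻] = α₂ × DIC = 0.02670 × 6.59 = 0.176 mmol/kg

[CO3²⁻] = 0.176 mmol/kg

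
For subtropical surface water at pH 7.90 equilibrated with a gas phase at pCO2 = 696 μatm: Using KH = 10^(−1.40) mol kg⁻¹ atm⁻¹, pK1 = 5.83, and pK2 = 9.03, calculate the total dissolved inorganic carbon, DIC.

DIC = 3.52 mmol/kg

[CO2*] = KH · pCO2 = 10^(−1.40) × 696×10^-6 = 2.771×10^-5 mol/kg
α₀ = 1/(1 + K1/[H⁺] + K1K2/[H⁺]²) = 1/(1 + 10^+2.07 + 10^+0.94) = 0.007862
DIC = [CO2*]/α₀ = 2.771×10^-5 / 0.007862 = 3.52 mmol/kg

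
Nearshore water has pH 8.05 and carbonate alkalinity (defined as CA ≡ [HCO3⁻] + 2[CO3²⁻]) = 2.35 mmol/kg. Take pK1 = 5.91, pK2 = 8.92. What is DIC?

DIC = 2.11 mmol/kg

CA = [HCO3⁻] + 2[CO3²⁻] = (α₁ + 2α₂)·DIC
At pH 8.05: [H⁺]/K1 = 10^-2.14 = 0.0072444, K2/[H⁺] = 10^-0.87 = 0.13490
α₁ = 1/(1 + 0.0072444 + 0.13490) = 1/1.1421 = 0.8755; α₂ = α₁·K2/[H⁺] = 0.1181
α₁ + 2α₂ = 1.1118
DIC = CA / (α₁ + 2α₂) = 2.35 / 1.1118 = 2.11 mmol/kg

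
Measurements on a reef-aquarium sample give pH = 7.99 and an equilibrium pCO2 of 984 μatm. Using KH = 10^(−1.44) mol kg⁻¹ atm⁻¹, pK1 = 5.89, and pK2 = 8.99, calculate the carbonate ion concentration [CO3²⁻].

[CO2*] = KH · pCO2 = 10^(−1.44) × 984×10^-6 = 3.573×10^-5 mol/kg
α₀ = 1/(1 + K1/[H⁺] + K1K2/[H⁺]²) = 1/(1 + 10^+2.10 + 10^+1.10) = 0.007169
DIC = [CO2*]/α₀ = 3.573×10^-5 / 0.007169 = 4.983 mmol/kg
[CO3²⁻] = α₂·DIC; α₂ = 0.09026, so [CO3²⁻] = 0.09026 × 4.983 = 0.450 mmol/kg

[CO3²⁻] = 0.450 mmol/kg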